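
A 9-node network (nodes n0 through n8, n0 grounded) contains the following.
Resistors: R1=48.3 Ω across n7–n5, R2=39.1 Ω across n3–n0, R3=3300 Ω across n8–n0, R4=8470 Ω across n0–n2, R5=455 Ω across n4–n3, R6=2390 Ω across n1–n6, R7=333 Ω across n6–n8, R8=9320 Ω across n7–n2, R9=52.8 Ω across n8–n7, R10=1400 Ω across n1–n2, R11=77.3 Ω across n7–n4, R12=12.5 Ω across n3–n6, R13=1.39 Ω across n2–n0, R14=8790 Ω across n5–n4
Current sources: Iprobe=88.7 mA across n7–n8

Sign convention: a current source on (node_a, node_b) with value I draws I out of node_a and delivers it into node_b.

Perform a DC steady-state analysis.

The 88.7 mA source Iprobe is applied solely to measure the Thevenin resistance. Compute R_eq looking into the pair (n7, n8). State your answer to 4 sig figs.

MNA unknowns: 8 node voltages V₁..V_8
R1: Y=0.02070 on G[7,5]
R2: Y=0.02558 on G[3,0]
R3: Y=0.0003030 on G[8,0]
R4: Y=0.0001181 on G[0,2]
R5: Y=0.002198 on G[4,3]
R6: Y=0.0004184 on G[1,6]
R7: Y=0.003003 on G[6,8]
R8: Y=0.0001073 on G[7,2]
R9: Y=0.01894 on G[8,7]
R10: Y=0.0007143 on G[1,2]
R11: Y=0.01294 on G[7,4]
R12: Y=0.08000 on G[3,6]
R13: Y=0.7194 on G[2,0]
R14: Y=0.0001138 on G[5,4]
Iprobe: z[7]−=0.0887, z[8]+=0.0887
solve → V1=0.01891, V2=-0.0003865, V3=-0.009011, V4=-2.330, V5=-2.718, V6=0.05186, V7=-2.721, V8=1.678

R_eq = 49.59 Ω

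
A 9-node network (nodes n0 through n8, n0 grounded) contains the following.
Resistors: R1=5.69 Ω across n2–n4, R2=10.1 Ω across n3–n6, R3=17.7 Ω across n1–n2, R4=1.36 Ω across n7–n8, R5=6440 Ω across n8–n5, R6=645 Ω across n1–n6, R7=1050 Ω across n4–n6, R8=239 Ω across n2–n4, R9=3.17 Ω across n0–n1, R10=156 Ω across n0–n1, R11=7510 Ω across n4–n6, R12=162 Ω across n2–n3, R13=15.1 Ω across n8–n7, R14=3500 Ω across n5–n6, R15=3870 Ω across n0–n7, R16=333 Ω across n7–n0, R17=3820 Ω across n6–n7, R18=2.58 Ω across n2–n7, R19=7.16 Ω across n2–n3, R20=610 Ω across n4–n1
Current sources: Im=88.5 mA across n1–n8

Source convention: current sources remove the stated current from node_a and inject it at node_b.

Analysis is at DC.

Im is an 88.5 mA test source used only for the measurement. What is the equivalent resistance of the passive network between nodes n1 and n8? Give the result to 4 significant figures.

R_eq = 19.46 Ω

Apply KCL at each of the 8 non-ground nodes and solve the resulting linear system.
Node n1: branches {R3, R6, R9, R10, R20, Im} → V_1 = -0.01616
Node n2: branches {R1, R3, R8, R12, R18, R19} → V_2 = 1.381
Node n3: branches {R2, R12, R19} → V_3 = 1.367
Node n4: branches {R1, R7, R8, R11, R20} → V_4 = 1.368
Node n5: branches {R5, R14} → V_5 = 1.473
Node n6: branches {R2, R6, R7, R11, R14, R17} → V_6 = 1.347
Node n7: branches {R4, R13, R15, R16, R17, R18} → V_7 = 1.595
Node n8: branches {R4, R5, R13, Im} → V_8 = 1.706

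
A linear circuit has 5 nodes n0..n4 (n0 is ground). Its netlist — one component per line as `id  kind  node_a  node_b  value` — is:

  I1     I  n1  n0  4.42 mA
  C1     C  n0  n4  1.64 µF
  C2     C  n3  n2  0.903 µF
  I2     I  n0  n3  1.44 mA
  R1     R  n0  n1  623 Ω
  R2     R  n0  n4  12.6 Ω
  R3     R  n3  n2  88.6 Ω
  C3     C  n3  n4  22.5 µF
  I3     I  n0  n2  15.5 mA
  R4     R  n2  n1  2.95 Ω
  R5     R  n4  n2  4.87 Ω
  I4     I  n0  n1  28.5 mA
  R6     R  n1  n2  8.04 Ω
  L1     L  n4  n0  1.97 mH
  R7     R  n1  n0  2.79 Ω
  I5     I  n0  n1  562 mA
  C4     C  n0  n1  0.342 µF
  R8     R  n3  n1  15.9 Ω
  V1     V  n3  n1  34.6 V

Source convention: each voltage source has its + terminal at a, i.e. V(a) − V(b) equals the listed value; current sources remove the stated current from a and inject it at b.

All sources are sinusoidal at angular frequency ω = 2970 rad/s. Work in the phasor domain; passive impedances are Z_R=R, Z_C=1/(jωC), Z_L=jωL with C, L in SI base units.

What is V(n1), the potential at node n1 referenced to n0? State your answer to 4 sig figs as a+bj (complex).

-1.114-2.773j V

MNA unknowns: 4 node voltages V₁..V_4 plus 1 source current (V1)
I1: z[1]−=0.00442, z[0]+=0.00442
C1: Y=0.000+0.004871j on G[0,4]
C2: Y=0.000+0.002682j on G[3,2]
I2: z[0]−=0.00144, z[3]+=0.00144
R1: Y=0.001605+0.000j on G[0,1]
R2: Y=0.07937+0.000j on G[0,4]
R3: Y=0.01129+0.000j on G[3,2]
C3: Y=0.000+0.06683j on G[3,4]
I3: z[0]−=0.0155, z[2]+=0.0155
R4: Y=0.3390+0.000j on G[2,1]
R5: Y=0.2053+0.000j on G[4,2]
I4: z[0]−=0.0285, z[1]+=0.0285
R6: Y=0.1244+0.000j on G[1,2]
L1: Y=0.000-0.1709j on G[4,0]
R7: Y=0.3584+0.000j on G[1,0]
I5: z[0]−=0.562, z[1]+=0.562
C4: Y=0.000+0.001016j on G[0,1]
R8: Y=0.06289+0.000j on G[3,1]
V1: row V3−V1=34.6, i_V1 at 3,1
solve → V1=-1.114-2.773j, V2=-0.9392+0.3898j, V3=33.49-2.773j, V4=-2.553+7.251j
aux → i_V1=-3.242-2.465j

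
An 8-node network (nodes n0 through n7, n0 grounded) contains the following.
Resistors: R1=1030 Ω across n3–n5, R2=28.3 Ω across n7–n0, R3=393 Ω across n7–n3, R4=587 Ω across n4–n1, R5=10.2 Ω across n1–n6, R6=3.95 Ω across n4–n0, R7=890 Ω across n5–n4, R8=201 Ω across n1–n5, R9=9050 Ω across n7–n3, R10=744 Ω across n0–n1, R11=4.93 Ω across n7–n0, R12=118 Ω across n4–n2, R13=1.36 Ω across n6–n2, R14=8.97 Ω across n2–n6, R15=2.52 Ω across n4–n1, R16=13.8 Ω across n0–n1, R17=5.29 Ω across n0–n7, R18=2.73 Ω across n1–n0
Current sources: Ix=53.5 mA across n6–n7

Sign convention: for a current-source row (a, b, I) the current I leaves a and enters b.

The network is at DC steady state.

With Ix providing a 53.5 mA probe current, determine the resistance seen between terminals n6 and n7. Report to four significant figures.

MNA unknowns: 7 node voltages V₁..V_7
R1: Y=0.0009709 on G[3,5]
R2: Y=0.03534 on G[7,0]
R3: Y=0.002545 on G[7,3]
R4: Y=0.001704 on G[4,1]
R5: Y=0.09804 on G[1,6]
R6: Y=0.2532 on G[4,0]
R7: Y=0.001124 on G[5,4]
R8: Y=0.004975 on G[1,5]
R9: Y=0.0001105 on G[7,3]
R10: Y=0.001344 on G[0,1]
R11: Y=0.2028 on G[7,0]
R12: Y=0.008475 on G[4,2]
R13: Y=0.7353 on G[6,2]
R14: Y=0.1115 on G[2,6]
R15: Y=0.3968 on G[4,1]
R16: Y=0.07246 on G[0,1]
R17: Y=0.1890 on G[0,7]
R18: Y=0.3663 on G[1,0]
Ix: z[6]−=0.0535, z[7]+=0.0535
solve → V1=-0.08682, V2=-0.5821, V3=0.07534, V4=-0.05988, V5=-0.06027, V6=-0.5874, V7=0.1249

R_eq = 13.31 Ω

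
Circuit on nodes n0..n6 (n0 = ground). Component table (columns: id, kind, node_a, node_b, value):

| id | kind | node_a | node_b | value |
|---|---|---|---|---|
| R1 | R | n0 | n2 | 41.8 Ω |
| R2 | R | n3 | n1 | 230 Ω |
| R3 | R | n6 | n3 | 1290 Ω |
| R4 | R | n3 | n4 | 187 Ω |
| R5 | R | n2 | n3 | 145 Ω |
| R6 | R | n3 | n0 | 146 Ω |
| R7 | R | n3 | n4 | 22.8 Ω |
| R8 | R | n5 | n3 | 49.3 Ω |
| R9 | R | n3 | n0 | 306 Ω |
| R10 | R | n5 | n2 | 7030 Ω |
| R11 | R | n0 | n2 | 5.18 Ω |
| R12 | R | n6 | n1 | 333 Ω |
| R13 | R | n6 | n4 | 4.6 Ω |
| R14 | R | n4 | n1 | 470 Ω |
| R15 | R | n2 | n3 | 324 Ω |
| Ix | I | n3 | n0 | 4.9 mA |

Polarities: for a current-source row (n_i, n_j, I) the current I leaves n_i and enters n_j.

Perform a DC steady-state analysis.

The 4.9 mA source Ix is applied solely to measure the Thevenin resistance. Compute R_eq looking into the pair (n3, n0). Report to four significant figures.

Apply KCL at each of the 6 non-ground nodes and solve the resulting linear system.
Node n1: branches {R2, R12, R14} → V_1 = -0.2476
Node n2: branches {R1, R5, R10, R11, R15} → V_2 = -0.01104
Node n3: branches {R2, R3, R4, R5, R6, R7, R8, R9, R15, Ix} → V_3 = -0.2476
Node n4: branches {R4, R7, R13, R14} → V_4 = -0.2476
Node n5: branches {R8, R10} → V_5 = -0.2460
Node n6: branches {R3, R12, R13} → V_6 = -0.2476

R_eq = 50.53 Ω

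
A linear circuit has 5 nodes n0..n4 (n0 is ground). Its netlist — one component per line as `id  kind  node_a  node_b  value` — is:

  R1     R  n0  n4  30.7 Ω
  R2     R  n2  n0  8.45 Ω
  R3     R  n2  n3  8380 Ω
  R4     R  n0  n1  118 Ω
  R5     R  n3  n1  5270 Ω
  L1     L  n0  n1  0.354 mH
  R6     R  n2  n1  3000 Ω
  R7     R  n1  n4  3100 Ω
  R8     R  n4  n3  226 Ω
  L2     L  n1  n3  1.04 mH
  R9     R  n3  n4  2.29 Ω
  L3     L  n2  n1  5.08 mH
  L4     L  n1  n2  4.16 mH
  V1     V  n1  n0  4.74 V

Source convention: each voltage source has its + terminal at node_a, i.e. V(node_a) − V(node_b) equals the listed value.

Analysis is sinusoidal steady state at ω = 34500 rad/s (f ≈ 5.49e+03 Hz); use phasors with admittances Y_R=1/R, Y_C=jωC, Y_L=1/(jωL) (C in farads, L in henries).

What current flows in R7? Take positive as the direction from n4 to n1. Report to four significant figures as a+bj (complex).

-0.0008774-0.0006967j A

Apply KCL at each of the 4 non-ground nodes and solve the resulting linear system.
Node n1: branches {R4, R5, L1, R6, R7, L2, L3, L4, V1} → V_1 = 4.740+0.000j
Node n2: branches {R2, R3, R6, L3, L4} → V_2 = 0.06889-0.5007j
Node n3: branches {R3, R5, R8, L2, R9} → V_3 = 2.167-2.321j
Node n4: branches {R1, R7, R8, R9} → V_4 = 2.020-2.160j
Source currents: i(V1)=-0.1141+0.5177j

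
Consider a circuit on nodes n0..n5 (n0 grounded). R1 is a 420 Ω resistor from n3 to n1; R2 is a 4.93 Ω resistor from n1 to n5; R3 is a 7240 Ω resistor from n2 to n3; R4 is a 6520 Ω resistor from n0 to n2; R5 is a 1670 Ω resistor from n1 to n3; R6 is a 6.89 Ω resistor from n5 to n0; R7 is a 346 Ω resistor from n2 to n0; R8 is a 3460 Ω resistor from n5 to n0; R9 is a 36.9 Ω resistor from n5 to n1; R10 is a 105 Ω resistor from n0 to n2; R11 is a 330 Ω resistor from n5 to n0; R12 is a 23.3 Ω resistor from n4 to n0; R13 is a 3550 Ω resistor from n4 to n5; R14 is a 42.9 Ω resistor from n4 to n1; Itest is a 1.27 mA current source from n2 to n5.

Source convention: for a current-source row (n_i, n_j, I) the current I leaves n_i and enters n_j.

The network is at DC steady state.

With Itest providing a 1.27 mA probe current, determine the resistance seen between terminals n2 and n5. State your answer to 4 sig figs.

R_eq = 84.77 Ω

MNA unknowns: 5 node voltages V₁..V_5
R1: Y=0.002381 on G[3,1]
R2: Y=0.2028 on G[1,5]
R3: Y=0.0001381 on G[2,3]
R4: Y=0.0001534 on G[0,2]
R5: Y=0.0005988 on G[1,3]
R6: Y=0.1451 on G[5,0]
R7: Y=0.002890 on G[2,0]
R8: Y=0.0002890 on G[5,0]
R9: Y=0.02710 on G[5,1]
R10: Y=0.009524 on G[0,2]
R11: Y=0.003030 on G[5,0]
R12: Y=0.04292 on G[4,0]
R13: Y=0.0002817 on G[4,5]
R14: Y=0.02331 on G[4,1]
Itest: z[2]−=0.00127, z[5]+=0.00127
solve → V1=0.007190, V2=-0.09993, V3=0.002444, V4=0.002553, V5=0.007721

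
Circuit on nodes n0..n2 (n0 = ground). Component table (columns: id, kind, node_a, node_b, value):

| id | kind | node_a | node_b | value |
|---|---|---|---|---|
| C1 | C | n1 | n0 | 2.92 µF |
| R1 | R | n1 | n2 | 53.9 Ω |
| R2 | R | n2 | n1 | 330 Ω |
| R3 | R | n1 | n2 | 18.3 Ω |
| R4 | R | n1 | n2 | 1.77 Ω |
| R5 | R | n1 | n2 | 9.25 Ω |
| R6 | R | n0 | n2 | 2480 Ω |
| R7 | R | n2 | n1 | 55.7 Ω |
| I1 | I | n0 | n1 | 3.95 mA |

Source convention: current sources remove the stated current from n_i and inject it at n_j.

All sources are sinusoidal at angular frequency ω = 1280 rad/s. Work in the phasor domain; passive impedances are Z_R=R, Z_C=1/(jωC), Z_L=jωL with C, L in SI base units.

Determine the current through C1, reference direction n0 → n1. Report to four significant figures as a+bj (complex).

Element admittances at ω=1280 rad/s:
  Y(C1) = 0.000+0.003738j S between n1,n0
  Y(R1) = 0.01855+0.000j S between n1,n2
  Y(R2) = 0.003030+0.000j S between n2,n1
  Y(R3) = 0.05464+0.000j S between n1,n2
  Y(R4) = 0.5650+0.000j S between n1,n2
  Y(R5) = 0.1081+0.000j S between n1,n2
  Y(R6) = 0.0004032+0.000j S between n0,n2
  Y(R7) = 0.01795+0.000j S between n2,n1
  I1: injects 0.00395 A into n1 (from n0)
Assemble and solve the 2×2 MNA system:
  V(n1)=0.1126-1.045j  V(n2)=0.1126-1.044j

-0.003905-0.0004210j A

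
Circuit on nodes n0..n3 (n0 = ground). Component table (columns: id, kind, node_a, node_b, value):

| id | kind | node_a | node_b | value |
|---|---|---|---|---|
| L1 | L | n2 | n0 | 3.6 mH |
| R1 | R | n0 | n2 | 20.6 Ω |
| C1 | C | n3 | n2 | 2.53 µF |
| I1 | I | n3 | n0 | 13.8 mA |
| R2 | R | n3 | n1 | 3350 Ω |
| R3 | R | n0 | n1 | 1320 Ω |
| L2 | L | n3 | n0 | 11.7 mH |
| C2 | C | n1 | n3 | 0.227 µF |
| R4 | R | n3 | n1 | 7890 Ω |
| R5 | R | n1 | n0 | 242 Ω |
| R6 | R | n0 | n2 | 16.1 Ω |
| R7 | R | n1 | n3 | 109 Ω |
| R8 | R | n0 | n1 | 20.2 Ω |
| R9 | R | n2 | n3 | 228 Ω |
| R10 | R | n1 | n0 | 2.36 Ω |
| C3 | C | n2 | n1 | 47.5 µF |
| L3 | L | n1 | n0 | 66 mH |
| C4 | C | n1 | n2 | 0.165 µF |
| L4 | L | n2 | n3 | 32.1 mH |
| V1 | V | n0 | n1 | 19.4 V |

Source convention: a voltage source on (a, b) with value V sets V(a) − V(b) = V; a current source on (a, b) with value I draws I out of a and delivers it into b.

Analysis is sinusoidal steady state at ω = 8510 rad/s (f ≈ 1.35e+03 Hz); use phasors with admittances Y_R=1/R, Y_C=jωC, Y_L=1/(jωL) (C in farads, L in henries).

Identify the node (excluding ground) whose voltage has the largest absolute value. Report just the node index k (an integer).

Apply KCL at each of the 3 non-ground nodes and solve the resulting linear system.
Node n1: branches {R2, R3, C2, R4, R5, R7, R8, R10, C3, L3, C4, V1} → V_1 = -19.40+0.000j
Node n2: branches {L1, R1, C1, R6, R9, C3, C4, L4} → V_2 = -19.51-6.129j
Node n3: branches {C1, I1, R2, L2, C2, R4, R7, R9, L4} → V_3 = -22.32-13.95j
Source currents: i(V1)=-11.76+0.2173j

3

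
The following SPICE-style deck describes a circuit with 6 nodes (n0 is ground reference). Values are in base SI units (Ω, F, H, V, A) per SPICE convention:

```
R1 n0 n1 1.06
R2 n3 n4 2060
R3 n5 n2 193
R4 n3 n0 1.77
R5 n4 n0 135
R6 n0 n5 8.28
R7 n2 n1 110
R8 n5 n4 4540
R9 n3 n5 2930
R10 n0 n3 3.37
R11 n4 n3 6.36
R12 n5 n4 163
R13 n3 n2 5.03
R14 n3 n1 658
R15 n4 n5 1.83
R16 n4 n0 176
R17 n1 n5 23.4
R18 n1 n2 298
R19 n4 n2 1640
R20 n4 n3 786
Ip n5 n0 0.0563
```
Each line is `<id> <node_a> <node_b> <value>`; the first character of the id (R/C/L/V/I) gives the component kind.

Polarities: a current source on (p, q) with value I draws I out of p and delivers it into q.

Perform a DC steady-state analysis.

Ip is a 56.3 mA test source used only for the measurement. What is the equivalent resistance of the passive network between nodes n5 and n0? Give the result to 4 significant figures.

Apply KCL at each of the 5 non-ground nodes and solve the resulting linear system.
Node n1: branches {R1, R7, R14, R17, R18} → V_1 = -0.008913
Node n2: branches {R3, R7, R13, R18, R19} → V_2 = -0.02884
Node n3: branches {R2, R4, R9, R10, R11, R13, R14, R20} → V_3 = -0.02525
Node n4: branches {R2, R5, R8, R11, R12, R15, R16, R19, R20} → V_4 = -0.1574
Node n5: branches {R3, R6, R8, R9, R12, R15, R17, Ip} → V_5 = -0.1993

R_eq = 3.540 Ω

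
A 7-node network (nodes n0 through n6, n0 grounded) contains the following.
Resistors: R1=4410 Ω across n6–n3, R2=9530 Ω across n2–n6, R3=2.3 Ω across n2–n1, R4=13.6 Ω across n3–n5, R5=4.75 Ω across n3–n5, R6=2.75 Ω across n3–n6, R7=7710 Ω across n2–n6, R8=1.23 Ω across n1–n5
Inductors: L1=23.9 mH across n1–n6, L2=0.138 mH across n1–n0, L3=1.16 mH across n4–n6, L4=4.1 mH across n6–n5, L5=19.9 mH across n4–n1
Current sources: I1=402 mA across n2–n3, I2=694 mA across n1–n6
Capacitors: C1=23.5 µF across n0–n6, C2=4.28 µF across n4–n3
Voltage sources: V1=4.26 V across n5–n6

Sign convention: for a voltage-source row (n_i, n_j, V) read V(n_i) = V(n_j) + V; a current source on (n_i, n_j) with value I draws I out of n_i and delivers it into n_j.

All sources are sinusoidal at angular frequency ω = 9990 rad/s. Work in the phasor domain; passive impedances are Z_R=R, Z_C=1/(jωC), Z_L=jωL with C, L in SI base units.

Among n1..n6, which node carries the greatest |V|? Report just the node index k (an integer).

Apply KCL at each of the 6 non-ground nodes and solve the resulting linear system.
Node n1: branches {R3, L1, L2, L5, R8, I2} → V_1 = -1.190+0.4890j
Node n2: branches {R2, R3, I1, R7} → V_2 = -2.116+0.4895j
Node n3: branches {R1, I1, R4, R5, R6, C2} → V_3 = -1.219+1.223j
Node n4: branches {L3, L5, C2} → V_4 = -5.586+1.659j
Node n5: branches {R4, R5, L4, R8, V1} → V_5 = 0.5818+1.511j
Node n6: branches {R1, R2, L1, L3, R6, L4, R7, C1, I2, V1} → V_6 = -3.678+1.511j
Source currents: i(V1)=-1.952-0.8086j

4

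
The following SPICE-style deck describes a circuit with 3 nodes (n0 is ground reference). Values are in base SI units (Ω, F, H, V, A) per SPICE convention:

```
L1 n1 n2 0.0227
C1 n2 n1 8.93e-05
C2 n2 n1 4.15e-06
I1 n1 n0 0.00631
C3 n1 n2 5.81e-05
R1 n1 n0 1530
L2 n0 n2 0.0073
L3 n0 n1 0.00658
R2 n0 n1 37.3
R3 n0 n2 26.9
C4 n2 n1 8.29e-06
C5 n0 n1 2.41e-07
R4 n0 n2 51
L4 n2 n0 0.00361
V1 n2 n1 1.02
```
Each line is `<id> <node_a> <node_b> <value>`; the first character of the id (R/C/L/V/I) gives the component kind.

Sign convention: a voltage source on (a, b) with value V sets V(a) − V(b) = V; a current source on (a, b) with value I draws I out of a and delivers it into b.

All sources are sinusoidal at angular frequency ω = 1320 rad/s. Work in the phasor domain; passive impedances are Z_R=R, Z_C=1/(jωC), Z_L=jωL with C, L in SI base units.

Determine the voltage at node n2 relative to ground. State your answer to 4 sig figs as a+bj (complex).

0.2728-0.002978j V

Apply KCL at each of the 2 non-ground nodes and solve the resulting linear system.
Node n1: branches {L1, C1, C2, I1, C3, R1, L3, R2, C4, C5, V1} → V_1 = -0.7472-0.002978j
Node n2: branches {L1, C1, C2, C3, L2, R3, C4, R4, L4, V1} → V_2 = 0.2728-0.002978j
Source currents: i(V1)=-0.01455-0.09545j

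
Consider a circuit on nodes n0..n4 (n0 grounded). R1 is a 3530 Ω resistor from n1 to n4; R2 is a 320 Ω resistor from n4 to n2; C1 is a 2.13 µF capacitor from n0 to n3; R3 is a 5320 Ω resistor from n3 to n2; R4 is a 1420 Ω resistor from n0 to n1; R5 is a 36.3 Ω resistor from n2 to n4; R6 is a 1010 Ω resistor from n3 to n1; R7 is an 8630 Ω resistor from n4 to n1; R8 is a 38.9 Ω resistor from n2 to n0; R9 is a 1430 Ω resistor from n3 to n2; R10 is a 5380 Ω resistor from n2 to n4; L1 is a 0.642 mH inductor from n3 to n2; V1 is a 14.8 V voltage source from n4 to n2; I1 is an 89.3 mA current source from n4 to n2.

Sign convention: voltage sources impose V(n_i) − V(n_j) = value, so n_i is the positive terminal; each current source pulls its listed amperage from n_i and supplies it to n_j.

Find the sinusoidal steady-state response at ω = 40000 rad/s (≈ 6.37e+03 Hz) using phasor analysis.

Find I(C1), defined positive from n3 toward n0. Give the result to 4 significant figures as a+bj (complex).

-0.001127+0.002207j A

Apply KCL at each of the 4 non-ground nodes and solve the resulting linear system.
Node n1: branches {R1, R4, R6, R7} → V_1 = 2.828-0.01006j
Node n2: branches {R2, R3, R5, R8, R9, R10, L1, V1, I1} → V_2 = -0.03362-0.08560j
Node n3: branches {C1, R3, R6, R9, L1} → V_3 = 0.02591+0.01323j
Node n4: branches {R1, R2, R5, R7, R10, V1, I1} → V_4 = 14.77-0.08560j
Source currents: i(V1)=-0.5508+3.015e-05j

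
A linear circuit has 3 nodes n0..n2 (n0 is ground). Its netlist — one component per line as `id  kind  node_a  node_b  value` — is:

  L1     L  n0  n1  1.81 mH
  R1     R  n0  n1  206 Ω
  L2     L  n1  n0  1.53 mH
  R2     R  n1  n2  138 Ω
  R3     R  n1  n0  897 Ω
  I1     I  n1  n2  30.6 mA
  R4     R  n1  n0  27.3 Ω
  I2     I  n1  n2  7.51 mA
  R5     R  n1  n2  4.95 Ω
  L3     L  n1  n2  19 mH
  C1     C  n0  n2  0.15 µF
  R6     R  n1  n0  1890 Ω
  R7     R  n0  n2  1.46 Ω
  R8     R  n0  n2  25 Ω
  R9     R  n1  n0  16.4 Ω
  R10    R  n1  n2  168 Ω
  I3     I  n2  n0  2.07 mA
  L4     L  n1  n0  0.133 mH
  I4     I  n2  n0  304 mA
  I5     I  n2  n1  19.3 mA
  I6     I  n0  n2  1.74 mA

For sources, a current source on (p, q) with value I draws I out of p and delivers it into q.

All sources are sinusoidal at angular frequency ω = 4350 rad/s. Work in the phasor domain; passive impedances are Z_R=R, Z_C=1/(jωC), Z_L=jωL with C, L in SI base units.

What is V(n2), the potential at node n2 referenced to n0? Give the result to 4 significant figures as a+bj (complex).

-0.3056-0.01300j V

MNA unknowns: 2 node voltages V₁..V_2
L1: Y=0.000-0.1270j on G[0,1]
R1: Y=0.004854+0.000j on G[0,1]
L2: Y=0.000-0.1503j on G[1,0]
R2: Y=0.007246+0.000j on G[1,2]
R3: Y=0.001115+0.000j on G[1,0]
I1: z[1]−=0.0306, z[2]+=0.0306
R4: Y=0.03663+0.000j on G[1,0]
I2: z[1]−=0.00751, z[2]+=0.00751
R5: Y=0.2020+0.000j on G[1,2]
L3: Y=0.000-0.01210j on G[1,2]
C1: Y=0.000+0.0006525j on G[0,2]
R6: Y=0.0005291+0.000j on G[1,0]
R7: Y=0.6849+0.000j on G[0,2]
R8: Y=0.04000+0.000j on G[0,2]
R9: Y=0.06098+0.000j on G[1,0]
R10: Y=0.005952+0.000j on G[1,2]
I3: z[2]−=0.00207, z[0]+=0.00207
L4: Y=0.000-1.728j on G[1,0]
I4: z[2]−=0.304, z[0]+=0.304
I5: z[2]−=0.0193, z[1]+=0.0193
I6: z[0]−=0.00174, z[2]+=0.00174
solve → V1=-0.006920-0.04091j, V2=-0.3056-0.01300j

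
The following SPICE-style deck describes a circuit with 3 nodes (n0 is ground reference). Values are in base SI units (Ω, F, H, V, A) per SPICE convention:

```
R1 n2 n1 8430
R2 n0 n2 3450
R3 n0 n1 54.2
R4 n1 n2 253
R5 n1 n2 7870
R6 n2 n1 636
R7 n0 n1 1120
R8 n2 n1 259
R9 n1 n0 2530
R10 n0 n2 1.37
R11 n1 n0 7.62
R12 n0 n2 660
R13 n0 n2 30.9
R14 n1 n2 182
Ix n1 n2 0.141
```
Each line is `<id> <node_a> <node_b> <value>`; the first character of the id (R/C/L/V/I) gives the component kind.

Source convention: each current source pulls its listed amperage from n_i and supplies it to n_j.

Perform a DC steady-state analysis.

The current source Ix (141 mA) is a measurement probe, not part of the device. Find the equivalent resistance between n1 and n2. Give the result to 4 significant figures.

Apply KCL at each of the 2 non-ground nodes and solve the resulting linear system.
Node n1: branches {R1, R3, R4, R5, R6, R7, R8, R9, R11, R14, Ix} → V_1 = -0.8339
Node n2: branches {R1, R2, R4, R5, R6, R8, R10, R12, R13, R14, Ix} → V_2 = 0.1648

R_eq = 7.083 Ω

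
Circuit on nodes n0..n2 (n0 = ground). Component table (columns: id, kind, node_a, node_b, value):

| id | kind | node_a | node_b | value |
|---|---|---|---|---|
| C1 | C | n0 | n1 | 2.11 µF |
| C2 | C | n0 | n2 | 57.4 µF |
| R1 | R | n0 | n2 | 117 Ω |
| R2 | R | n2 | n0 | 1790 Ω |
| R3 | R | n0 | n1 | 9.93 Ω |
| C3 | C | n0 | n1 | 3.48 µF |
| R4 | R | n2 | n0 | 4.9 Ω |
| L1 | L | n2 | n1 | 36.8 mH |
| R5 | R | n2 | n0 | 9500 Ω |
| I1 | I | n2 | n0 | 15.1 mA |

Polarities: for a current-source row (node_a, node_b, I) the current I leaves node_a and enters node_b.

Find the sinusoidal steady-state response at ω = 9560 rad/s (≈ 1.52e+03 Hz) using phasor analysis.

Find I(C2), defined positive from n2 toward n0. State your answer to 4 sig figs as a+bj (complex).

-0.01317-0.005147j A

Element admittances at ω=9560 rad/s:
  Y(C1) = 0.000+0.02017j S between n0,n1
  Y(C2) = 0.000+0.5487j S between n0,n2
  Y(R1) = 0.008547+0.000j S between n0,n2
  Y(R2) = 0.0005587+0.000j S between n2,n0
  Y(R3) = 0.1007+0.000j S between n0,n1
  Y(C3) = 0.000+0.03327j S between n0,n1
  Y(R4) = 0.2041+0.000j S between n2,n0
  Y(L1) = 0.000-0.002842j S between n2,n1
  Y(R5) = 0.0001053+0.000j S between n2,n0
  I1: injects 0.0151 A into n0 (from n2)
Assemble and solve the 2×2 MNA system:
  V(n1)=0.0006470-6.034e-05j  V(n2)=-0.009379+0.02400j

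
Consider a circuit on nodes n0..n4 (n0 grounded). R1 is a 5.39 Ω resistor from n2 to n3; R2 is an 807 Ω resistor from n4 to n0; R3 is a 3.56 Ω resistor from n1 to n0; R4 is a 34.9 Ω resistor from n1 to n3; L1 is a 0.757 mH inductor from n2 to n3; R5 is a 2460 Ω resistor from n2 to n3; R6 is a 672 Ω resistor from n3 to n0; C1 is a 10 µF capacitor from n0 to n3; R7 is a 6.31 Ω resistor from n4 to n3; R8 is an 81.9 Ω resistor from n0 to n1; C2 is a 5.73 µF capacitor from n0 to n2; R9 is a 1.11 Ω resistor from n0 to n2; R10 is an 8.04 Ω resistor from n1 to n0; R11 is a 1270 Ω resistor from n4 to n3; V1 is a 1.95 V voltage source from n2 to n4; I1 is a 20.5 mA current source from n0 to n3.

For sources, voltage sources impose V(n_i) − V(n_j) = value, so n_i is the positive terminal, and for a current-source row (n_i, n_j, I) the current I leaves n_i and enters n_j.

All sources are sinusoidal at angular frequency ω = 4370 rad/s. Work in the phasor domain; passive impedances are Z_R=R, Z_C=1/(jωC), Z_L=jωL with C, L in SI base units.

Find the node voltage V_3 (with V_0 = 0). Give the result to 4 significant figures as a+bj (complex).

Element admittances at ω=4370 rad/s:
  Y(R1) = 0.1855+0.000j S between n2,n3
  Y(R2) = 0.001239+0.000j S between n4,n0
  Y(R3) = 0.2809+0.000j S between n1,n0
  Y(R4) = 0.02865+0.000j S between n1,n3
  Y(L1) = 0.000-0.3023j S between n2,n3
  Y(R5) = 0.0004065+0.000j S between n2,n3
  Y(R6) = 0.001488+0.000j S between n3,n0
  Y(C1) = 0.000+0.04370j S between n0,n3
  Y(R7) = 0.1585+0.000j S between n4,n3
  Y(R8) = 0.01221+0.000j S between n0,n1
  Y(C2) = 0.000+0.02504j S between n0,n2
  Y(R9) = 0.9009+0.000j S between n0,n2
  Y(R10) = 0.1244+0.000j S between n1,n0
  Y(R11) = 0.0007874+0.000j S between n4,n3
  V1: constraint V(n2)−V(n4) = 1.95
  I1: injects 0.0205 A into n3 (from n0)
Assemble and solve the 5×5 MNA system:
  V(n1)=-0.03181-0.02136j  V(n2)=0.02576+0.03371j  V(n3)=-0.4953-0.3326j  V(n4)=-1.924+0.03371j
  i(V1)=-0.2300+0.05838j

-0.4953-0.3326j V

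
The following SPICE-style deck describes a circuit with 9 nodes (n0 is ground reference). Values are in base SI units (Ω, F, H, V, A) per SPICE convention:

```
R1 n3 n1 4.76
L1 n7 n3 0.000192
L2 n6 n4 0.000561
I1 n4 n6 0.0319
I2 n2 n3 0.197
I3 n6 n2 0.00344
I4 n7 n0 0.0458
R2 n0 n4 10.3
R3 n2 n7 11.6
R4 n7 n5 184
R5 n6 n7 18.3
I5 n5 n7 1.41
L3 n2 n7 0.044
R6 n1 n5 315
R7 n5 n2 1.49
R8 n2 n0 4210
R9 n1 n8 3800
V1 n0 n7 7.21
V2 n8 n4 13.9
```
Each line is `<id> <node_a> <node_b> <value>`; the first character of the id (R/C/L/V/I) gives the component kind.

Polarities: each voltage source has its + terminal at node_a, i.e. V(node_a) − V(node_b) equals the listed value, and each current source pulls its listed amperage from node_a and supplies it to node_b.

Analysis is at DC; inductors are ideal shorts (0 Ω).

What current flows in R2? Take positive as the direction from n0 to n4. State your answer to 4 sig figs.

MNA unknowns: 8 node voltages V₁..V_8 plus 5 source currents (L1, L2, L3, V1, V2)
R1: Y=0.2101 on G[3,1]
L1: row V7−V3=0, i_L1 at 7,3
L2: row V6−V4=0, i_L2 at 6,4
I1: z[4]−=0.0319, z[6]+=0.0319
I2: z[2]−=0.197, z[3]+=0.197
I3: z[6]−=0.00344, z[2]+=0.00344
I4: z[7]−=0.0458, z[0]+=0.0458
R2: Y=0.09709 on G[0,4]
R3: Y=0.08621 on G[2,7]
R4: Y=0.005435 on G[7,5]
R5: Y=0.05464 on G[6,7]
I5: z[5]−=1.41, z[7]+=1.41
L3: row V2−V7=0, i_L3 at 2,7
R6: Y=0.003175 on G[1,5]
R7: Y=0.6711 on G[5,2]
R8: Y=0.0002375 on G[2,0]
R9: Y=0.0002632 on G[1,8]
V1: row V0−V7=7.21, i_V1 at 0,7
V2: row V8−V4=13.9, i_V2 at 8,4
solve → V1=-7.218, V2=-7.210, V3=-7.210, V4=-2.651, V5=-9.284, V6=-2.651, V7=-7.210, V8=11.25
aux → i_L1=-0.1953, i_L2=-0.2206, i_L3=-1.584, i_V1=-0.2133, i_V2=-0.004860

0.2574 A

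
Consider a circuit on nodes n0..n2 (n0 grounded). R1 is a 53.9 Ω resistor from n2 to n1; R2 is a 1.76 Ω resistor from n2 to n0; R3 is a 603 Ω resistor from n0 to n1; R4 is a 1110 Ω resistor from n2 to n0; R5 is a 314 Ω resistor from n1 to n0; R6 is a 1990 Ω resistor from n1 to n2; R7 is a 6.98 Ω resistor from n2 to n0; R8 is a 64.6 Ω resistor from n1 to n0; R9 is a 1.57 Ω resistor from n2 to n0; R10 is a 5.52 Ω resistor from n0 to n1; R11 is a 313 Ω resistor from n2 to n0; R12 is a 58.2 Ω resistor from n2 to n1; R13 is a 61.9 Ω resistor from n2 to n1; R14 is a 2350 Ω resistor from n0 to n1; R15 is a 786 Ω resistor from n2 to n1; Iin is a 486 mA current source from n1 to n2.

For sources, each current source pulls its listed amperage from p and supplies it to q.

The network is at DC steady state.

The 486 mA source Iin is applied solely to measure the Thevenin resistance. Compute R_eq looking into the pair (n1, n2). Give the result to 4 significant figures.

R_eq = 4.360 Ω

Element admittances at DC:
  Y(R1) = 0.01855 S between n2,n1
  Y(R2) = 0.5682 S between n2,n0
  Y(R3) = 0.001658 S between n0,n1
  Y(R4) = 0.0009009 S between n2,n0
  Y(R5) = 0.003185 S between n1,n0
  Y(R6) = 0.0005025 S between n1,n2
  Y(R7) = 0.1433 S between n2,n0
  Y(R8) = 0.01548 S between n1,n0
  Y(R9) = 0.6369 S between n2,n0
  Y(R10) = 0.1812 S between n0,n1
  Y(R11) = 0.003195 S between n2,n0
  Y(R12) = 0.01718 S between n2,n1
  Y(R13) = 0.01616 S between n2,n1
  Y(R14) = 0.0004255 S between n0,n1
  Y(R15) = 0.001272 S between n2,n1
  Iin: injects 0.486 A into n2 (from n1)
Assemble and solve the 2×2 MNA system:
  V(n1)=-1.844  V(n2)=0.2753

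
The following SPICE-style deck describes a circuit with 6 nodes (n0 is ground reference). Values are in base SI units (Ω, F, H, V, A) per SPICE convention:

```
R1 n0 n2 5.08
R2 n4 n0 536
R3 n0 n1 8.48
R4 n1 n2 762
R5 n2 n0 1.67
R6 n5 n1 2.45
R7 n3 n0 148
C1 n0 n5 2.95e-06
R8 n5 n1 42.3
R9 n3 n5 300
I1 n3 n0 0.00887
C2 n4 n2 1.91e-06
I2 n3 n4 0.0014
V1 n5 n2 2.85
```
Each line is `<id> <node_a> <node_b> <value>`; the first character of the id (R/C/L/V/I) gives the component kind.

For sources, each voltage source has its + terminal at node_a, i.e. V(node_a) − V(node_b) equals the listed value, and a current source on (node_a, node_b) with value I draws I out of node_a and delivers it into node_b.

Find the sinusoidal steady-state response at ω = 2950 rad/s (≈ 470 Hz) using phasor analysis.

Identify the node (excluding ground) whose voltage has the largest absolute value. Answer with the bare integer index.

5

Apply KCL at each of the 5 non-ground nodes and solve the resulting linear system.
Node n1: branches {R3, R4, R6, R8} → V_1 = 1.994-0.01899j
Node n2: branches {R1, R4, R5, C2, V1} → V_2 = -0.3049-0.02416j
Node n3: branches {R7, R9, I1, I2} → V_3 = -0.1770-0.007983j
Node n4: branches {R2, C2, I2} → V_4 = -0.1935-0.3367j
Node n5: branches {R6, C1, R8, R9, V1} → V_5 = 2.545-0.02416j
Source currents: i(V1)=-0.2474-0.01986j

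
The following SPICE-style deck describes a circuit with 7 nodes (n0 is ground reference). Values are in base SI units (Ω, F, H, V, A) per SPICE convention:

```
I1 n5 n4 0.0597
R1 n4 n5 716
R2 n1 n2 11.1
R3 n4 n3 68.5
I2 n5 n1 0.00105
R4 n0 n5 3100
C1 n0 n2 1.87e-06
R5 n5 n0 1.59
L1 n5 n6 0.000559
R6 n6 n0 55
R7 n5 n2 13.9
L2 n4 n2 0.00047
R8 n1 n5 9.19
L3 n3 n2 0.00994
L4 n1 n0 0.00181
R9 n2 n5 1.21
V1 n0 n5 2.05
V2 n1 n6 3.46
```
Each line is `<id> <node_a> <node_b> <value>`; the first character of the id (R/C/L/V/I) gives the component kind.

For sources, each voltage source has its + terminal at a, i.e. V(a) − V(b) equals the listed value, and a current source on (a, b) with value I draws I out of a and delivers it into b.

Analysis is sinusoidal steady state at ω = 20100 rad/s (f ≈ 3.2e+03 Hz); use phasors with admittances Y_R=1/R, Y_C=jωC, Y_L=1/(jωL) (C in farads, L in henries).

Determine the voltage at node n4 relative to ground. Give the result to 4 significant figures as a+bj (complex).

-1.875+0.5105j V

Element admittances at ω=20100 rad/s:
  I1: injects 0.0597 A into n4 (from n5)
  Y(R1) = 0.001397+0.000j S between n4,n5
  Y(R2) = 0.09009+0.000j S between n1,n2
  Y(R3) = 0.01460+0.000j S between n4,n3
  I2: injects 0.00105 A into n1 (from n5)
  Y(R4) = 0.0003226+0.000j S between n0,n5
  Y(C1) = 0.000+0.03759j S between n0,n2
  Y(R5) = 0.6289+0.000j S between n5,n0
  Y(L1) = 0.000-0.08900j S between n5,n6
  Y(R6) = 0.01818+0.000j S between n6,n0
  Y(R7) = 0.07194+0.000j S between n5,n2
  Y(L2) = 0.000-0.1059j S between n4,n2
  Y(R8) = 0.1088+0.000j S between n1,n5
  Y(L3) = 0.000-0.005005j S between n3,n2
  Y(L4) = 0.000-0.02749j S between n1,n0
  Y(R9) = 0.8264+0.000j S between n2,n5
  V1: constraint V(n0)−V(n5) = 2.05
  V2: constraint V(n1)−V(n6) = 3.46
Assemble and solve the 8×8 MNA system:
  V(n1)=-0.9320-1.090j  V(n2)=-1.889-0.02823j  V(n3)=-2.042+0.4581j  V(n4)=-1.875+0.5105j  V(n5)=-2.050+0.000j  V(n6)=-4.392-1.090j
  i(V1)=-1.399-0.06520j  i(V2)=-0.1769+0.1886j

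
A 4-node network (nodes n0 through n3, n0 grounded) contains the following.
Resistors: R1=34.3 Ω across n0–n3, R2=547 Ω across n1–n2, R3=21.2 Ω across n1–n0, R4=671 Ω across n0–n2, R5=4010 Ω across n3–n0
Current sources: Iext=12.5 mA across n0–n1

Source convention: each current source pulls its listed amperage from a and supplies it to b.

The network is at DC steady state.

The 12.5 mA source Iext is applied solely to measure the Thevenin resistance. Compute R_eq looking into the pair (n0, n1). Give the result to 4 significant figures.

R_eq = 20.84 Ω

Apply KCL at each of the 3 non-ground nodes and solve the resulting linear system.
Node n1: branches {R2, R3, Iext} → V_1 = 0.2605
Node n2: branches {R2, R4} → V_2 = 0.1435
Node n3: branches {R1, R5} → V_3 = 0.000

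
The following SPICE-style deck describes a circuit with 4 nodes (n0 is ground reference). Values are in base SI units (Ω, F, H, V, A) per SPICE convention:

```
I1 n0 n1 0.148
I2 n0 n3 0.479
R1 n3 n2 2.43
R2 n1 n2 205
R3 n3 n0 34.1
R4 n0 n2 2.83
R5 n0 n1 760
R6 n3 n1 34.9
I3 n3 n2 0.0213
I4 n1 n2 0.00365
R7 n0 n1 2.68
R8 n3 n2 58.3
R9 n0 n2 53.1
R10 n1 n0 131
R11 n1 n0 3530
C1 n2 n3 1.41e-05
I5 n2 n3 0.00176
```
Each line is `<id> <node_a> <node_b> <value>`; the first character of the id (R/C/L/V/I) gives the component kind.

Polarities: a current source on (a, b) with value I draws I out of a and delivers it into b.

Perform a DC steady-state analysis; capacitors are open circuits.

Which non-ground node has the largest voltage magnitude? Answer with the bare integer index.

Apply KCL at each of the 3 non-ground nodes and solve the resulting linear system.
Node n1: branches {I1, R2, R5, R6, I4, R7, R10, R11} → V_1 = 0.4890
Node n2: branches {R1, R2, R4, I3, I4, R8, R9, C1, I5} → V_2 = 1.034
Node n3: branches {I2, R1, R3, R6, I3, R8, C1, I5} → V_3 = 1.884

3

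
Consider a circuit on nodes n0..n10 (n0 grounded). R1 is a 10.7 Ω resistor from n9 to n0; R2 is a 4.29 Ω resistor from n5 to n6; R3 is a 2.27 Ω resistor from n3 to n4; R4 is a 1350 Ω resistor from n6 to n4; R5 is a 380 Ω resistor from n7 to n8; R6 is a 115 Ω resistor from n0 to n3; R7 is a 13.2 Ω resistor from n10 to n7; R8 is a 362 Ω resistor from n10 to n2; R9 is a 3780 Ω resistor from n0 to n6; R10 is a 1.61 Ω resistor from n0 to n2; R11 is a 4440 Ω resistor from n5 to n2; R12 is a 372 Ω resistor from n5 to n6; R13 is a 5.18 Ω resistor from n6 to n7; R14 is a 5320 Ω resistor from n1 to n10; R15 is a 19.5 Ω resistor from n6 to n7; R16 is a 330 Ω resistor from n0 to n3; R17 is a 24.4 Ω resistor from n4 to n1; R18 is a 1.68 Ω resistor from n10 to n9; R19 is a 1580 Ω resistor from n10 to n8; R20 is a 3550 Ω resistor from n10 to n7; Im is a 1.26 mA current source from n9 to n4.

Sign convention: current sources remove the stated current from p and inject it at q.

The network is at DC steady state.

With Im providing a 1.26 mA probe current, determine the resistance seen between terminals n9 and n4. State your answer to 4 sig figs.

Element admittances at DC:
  Y(R1) = 0.09346 S between n9,n0
  Y(R2) = 0.2331 S between n5,n6
  Y(R3) = 0.4405 S between n3,n4
  Y(R4) = 0.0007407 S between n6,n4
  Y(R5) = 0.002632 S between n7,n8
  Y(R6) = 0.008696 S between n0,n3
  Y(R7) = 0.07576 S between n10,n7
  Y(R8) = 0.002762 S between n10,n2
  Y(R9) = 0.0002646 S between n0,n6
  Y(R10) = 0.6211 S between n0,n2
  Y(R11) = 0.0002252 S between n5,n2
  Y(R12) = 0.002688 S between n5,n6
  Y(R13) = 0.1931 S between n6,n7
  Y(R14) = 0.0001880 S between n1,n10
  Y(R15) = 0.05128 S between n6,n7
  Y(R16) = 0.003030 S between n0,n3
  Y(R17) = 0.04098 S between n4,n1
  Y(R18) = 0.5952 S between n10,n9
  Y(R19) = 0.0006329 S between n10,n8
  Y(R20) = 0.0002817 S between n10,n7
  Im: injects 0.00126 A into n4 (from n9)
Assemble and solve the 10×10 MNA system:
  V(n1)=0.1007  V(n2)=-5.564e-05  V(n3)=0.09861  V(n4)=0.1012  V(n5)=-0.01022  V(n6)=-0.01023  V(n7)=-0.01059  V(n8)=-0.01081  V(n9)=-0.01197  V(n10)=-0.01174

R_eq = 89.85 Ω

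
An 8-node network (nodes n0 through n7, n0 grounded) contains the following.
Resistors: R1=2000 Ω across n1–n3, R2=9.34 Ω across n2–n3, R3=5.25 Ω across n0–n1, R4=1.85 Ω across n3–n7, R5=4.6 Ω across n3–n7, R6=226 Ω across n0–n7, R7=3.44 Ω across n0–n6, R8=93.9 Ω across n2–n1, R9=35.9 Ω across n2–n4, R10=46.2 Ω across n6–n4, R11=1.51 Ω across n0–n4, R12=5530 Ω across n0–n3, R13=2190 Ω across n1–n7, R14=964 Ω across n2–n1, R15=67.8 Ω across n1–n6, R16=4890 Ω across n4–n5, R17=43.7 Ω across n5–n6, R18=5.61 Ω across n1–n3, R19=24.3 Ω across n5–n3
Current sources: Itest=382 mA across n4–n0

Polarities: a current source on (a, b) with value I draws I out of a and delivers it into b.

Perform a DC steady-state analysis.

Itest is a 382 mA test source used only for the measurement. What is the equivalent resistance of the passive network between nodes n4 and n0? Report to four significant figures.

Element admittances at DC:
  Y(R1) = 0.0005000 S between n1,n3
  Y(R2) = 0.1071 S between n2,n3
  Y(R3) = 0.1905 S between n0,n1
  Y(R4) = 0.5405 S between n3,n7
  Y(R5) = 0.2174 S between n3,n7
  Y(R6) = 0.004425 S between n0,n7
  Y(R7) = 0.2907 S between n0,n6
  Y(R8) = 0.01065 S between n2,n1
  Y(R9) = 0.02786 S between n2,n4
  Y(R10) = 0.02165 S between n6,n4
  Y(R11) = 0.6623 S between n0,n4
  Y(R12) = 0.0001808 S between n0,n3
  Y(R13) = 0.0004566 S between n1,n7
  Y(R14) = 0.001037 S between n2,n1
  Y(R15) = 0.01475 S between n1,n6
  Y(R16) = 0.0002045 S between n4,n5
  Y(R17) = 0.02288 S between n5,n6
  Y(R18) = 0.1783 S between n1,n3
  Y(R19) = 0.04115 S between n5,n3
  Itest: injects 0.382 A into n0 (from n4)
Assemble and solve the 7×7 MNA system:
  V(n1)=-0.04788  V(n2)=-0.1739  V(n3)=-0.09116  V(n4)=-0.5446  V(n5)=-0.07458  V(n6)=-0.04058  V(n7)=-0.09060

R_eq = 1.426 Ω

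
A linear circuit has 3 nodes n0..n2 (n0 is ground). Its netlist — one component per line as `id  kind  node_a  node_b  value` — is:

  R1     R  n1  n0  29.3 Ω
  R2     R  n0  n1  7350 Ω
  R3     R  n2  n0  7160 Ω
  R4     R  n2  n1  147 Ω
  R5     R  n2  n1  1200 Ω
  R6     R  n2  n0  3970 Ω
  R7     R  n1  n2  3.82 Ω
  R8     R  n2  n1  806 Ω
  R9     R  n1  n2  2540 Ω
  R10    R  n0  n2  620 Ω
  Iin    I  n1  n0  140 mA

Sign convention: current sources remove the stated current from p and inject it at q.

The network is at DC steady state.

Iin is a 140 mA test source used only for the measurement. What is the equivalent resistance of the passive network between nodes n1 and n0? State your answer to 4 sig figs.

Element admittances at DC:
  Y(R1) = 0.03413 S between n1,n0
  Y(R2) = 0.0001361 S between n0,n1
  Y(R3) = 0.0001397 S between n2,n0
  Y(R4) = 0.006803 S between n2,n1
  Y(R5) = 0.0008333 S between n2,n1
  Y(R6) = 0.0002519 S between n2,n0
  Y(R7) = 0.2618 S between n1,n2
  Y(R8) = 0.001241 S between n2,n1
  Y(R9) = 0.0003937 S between n1,n2
  Y(R10) = 0.001613 S between n0,n2
  Iin: injects 0.14 A into n0 (from n1)
Assemble and solve the 2×2 MNA system:
  V(n1)=-3.861  V(n2)=-3.833

R_eq = 27.58 Ω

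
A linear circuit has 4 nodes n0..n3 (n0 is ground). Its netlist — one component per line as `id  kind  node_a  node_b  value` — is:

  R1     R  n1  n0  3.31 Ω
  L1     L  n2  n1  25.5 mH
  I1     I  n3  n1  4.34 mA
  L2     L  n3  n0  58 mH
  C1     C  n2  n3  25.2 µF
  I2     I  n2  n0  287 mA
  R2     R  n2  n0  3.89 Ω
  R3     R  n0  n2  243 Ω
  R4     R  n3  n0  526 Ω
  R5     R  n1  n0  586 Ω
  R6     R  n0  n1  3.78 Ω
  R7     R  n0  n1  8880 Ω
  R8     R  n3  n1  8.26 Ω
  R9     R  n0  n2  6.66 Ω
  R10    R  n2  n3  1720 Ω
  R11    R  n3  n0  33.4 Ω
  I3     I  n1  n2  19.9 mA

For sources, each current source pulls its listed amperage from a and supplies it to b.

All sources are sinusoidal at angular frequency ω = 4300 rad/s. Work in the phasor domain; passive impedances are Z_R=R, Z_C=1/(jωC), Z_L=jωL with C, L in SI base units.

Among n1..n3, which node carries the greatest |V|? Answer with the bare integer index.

Element admittances at ω=4300 rad/s:
  Y(R1) = 0.3021+0.000j S between n1,n0
  Y(L1) = 0.000-0.009120j S between n2,n1
  I1: injects 0.00434 A into n1 (from n3)
  Y(L2) = 0.000-0.004010j S between n3,n0
  Y(C1) = 0.000+0.1084j S between n2,n3
  I2: injects 0.287 A into n0 (from n2)
  Y(R2) = 0.2571+0.000j S between n2,n0
  Y(R3) = 0.004115+0.000j S between n0,n2
  Y(R4) = 0.001901+0.000j S between n3,n0
  Y(R5) = 0.001706+0.000j S between n1,n0
  Y(R6) = 0.2646+0.000j S between n0,n1
  Y(R7) = 0.0001126+0.000j S between n0,n1
  Y(R8) = 0.1211+0.000j S between n3,n1
  Y(R9) = 0.1502+0.000j S between n0,n2
  Y(R10) = 0.0005814+0.000j S between n2,n3
  Y(R11) = 0.02994+0.000j S between n3,n0
  I3: injects 0.0199 A into n2 (from n1)
Assemble and solve the 3×3 MNA system:
  V(n1)=-0.07233-0.03442j  V(n2)=-0.5730+0.06283j  V(n3)=-0.2908-0.2337j

2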